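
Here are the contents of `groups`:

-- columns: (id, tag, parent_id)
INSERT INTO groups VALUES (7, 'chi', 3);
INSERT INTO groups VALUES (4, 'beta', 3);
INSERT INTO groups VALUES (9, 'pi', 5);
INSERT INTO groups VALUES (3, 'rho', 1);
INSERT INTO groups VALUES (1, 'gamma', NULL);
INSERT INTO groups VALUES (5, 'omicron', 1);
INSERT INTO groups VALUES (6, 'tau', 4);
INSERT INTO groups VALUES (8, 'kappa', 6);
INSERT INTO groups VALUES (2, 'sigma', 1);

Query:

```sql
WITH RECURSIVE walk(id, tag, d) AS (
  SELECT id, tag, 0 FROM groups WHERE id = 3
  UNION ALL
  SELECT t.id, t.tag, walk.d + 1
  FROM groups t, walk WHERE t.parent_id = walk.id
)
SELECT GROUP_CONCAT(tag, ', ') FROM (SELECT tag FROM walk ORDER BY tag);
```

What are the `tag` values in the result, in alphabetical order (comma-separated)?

Base: id=3 (rho) at d 0.
Iteration 1: rows with parent_id in {3} -> beta (id 4, d 1), chi (id 7, d 1).
Iteration 2: rows with parent_id in {4,7} -> tau (id 6, d 2).
Iteration 3: rows with parent_id in {6} -> kappa (id 8, d 3).
Iteration 4: no rows with parent_id in {8}; recursion stops.

beta, chi, kappa, rho, tau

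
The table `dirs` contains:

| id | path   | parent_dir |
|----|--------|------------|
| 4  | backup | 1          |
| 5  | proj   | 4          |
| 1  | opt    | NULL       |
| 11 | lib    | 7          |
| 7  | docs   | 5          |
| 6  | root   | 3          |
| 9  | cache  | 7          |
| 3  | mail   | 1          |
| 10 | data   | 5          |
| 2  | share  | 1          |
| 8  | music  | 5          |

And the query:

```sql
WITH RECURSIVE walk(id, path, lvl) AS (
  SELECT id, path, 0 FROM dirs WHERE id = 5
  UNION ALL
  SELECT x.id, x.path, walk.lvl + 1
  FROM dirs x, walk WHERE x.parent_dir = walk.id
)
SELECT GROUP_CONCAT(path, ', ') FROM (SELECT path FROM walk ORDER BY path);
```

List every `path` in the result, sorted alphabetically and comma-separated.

cache, data, docs, lib, music, proj

Base: id=5 (proj) at lvl 0.
Iteration 1: rows with parent_dir in {5} -> docs (id 7, lvl 1), music (id 8, lvl 1), data (id 10, lvl 1).
Iteration 2: rows with parent_dir in {7,8,10} -> cache (id 9, lvl 2), lib (id 11, lvl 2).
Iteration 3: no rows with parent_dir in {9,11}; recursion stops.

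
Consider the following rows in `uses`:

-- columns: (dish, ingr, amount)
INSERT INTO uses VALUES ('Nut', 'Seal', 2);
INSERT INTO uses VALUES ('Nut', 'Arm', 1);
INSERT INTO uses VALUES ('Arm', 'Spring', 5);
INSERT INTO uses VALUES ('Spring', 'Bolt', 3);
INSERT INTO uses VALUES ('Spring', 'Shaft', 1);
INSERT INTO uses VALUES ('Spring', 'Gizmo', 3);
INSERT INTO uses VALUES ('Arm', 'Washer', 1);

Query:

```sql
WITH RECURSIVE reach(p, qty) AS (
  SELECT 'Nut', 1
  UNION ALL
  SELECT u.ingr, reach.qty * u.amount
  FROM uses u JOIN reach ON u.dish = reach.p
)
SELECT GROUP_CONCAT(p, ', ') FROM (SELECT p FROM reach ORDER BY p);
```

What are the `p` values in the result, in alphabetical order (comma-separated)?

Base: (Nut, qty=1).
Iteration 1: components of {Nut} -> Arm = 1*1 = 1, Seal = 1*2 = 2.
Iteration 2: components of {Arm,Seal} -> Spring = 1*5 = 5, Washer = 1*1 = 1.
Iteration 3: components of {Spring,Washer} -> Bolt = 5*3 = 15, Gizmo = 5*3 = 15, Shaft = 5*1 = 5.
Iteration 4: no further components; recursion stops.

Arm, Bolt, Gizmo, Nut, Seal, Shaft, Spring, Washer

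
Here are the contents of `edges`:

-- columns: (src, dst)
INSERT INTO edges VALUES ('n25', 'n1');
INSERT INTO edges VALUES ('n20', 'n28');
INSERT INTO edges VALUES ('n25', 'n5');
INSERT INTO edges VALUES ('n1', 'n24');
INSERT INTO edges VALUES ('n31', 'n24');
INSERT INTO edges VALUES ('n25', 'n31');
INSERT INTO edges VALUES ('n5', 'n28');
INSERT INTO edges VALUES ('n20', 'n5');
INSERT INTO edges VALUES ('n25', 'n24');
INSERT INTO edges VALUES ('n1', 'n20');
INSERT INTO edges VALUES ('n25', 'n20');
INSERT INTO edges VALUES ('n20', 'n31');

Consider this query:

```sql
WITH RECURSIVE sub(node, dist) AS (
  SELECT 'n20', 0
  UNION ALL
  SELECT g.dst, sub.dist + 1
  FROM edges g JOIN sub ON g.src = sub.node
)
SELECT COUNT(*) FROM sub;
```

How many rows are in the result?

6

Base: (n20, dist=0).
Iteration 1: edges from {n20} -> (n28, dist=1), (n31, dist=1), (n5, dist=1).
Iteration 2: edges from {n28,n31,n5} -> (n24, dist=2), (n28, dist=2).
Iteration 3: no outgoing edges from {n24,n28}; recursion stops.
Total rows emitted: 6.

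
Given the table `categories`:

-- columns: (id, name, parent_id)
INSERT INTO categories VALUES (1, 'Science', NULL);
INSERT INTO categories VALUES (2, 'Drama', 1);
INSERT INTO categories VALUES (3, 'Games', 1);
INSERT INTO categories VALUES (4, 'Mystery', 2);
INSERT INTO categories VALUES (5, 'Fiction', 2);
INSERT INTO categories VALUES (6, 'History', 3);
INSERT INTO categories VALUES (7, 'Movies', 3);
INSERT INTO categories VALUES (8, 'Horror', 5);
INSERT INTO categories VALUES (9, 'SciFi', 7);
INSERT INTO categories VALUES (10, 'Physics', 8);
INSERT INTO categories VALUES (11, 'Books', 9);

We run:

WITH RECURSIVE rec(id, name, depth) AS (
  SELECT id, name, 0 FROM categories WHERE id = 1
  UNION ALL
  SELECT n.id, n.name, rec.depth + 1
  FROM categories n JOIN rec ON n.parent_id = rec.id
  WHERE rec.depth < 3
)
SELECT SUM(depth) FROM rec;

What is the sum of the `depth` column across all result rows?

16

Base: id=1 (Science) at depth 0.
Iteration 1: rows with parent_id in {1} -> Drama (id 2, depth 1), Games (id 3, depth 1).
Iteration 2: rows with parent_id in {2,3} -> Mystery (id 4, depth 2), Fiction (id 5, depth 2), History (id 6, depth 2), Movies (id 7, depth 2).
Iteration 3: rows with parent_id in {4,5,6,7} -> Horror (id 8, depth 3), SciFi (id 9, depth 3).
Iteration 4: depth < 3 fails for all current rows; recursion stops.
SUM(depth) = 0 + 1 + 1 + 2 + 2 + 2 + 2 + 3 + 3 = 16.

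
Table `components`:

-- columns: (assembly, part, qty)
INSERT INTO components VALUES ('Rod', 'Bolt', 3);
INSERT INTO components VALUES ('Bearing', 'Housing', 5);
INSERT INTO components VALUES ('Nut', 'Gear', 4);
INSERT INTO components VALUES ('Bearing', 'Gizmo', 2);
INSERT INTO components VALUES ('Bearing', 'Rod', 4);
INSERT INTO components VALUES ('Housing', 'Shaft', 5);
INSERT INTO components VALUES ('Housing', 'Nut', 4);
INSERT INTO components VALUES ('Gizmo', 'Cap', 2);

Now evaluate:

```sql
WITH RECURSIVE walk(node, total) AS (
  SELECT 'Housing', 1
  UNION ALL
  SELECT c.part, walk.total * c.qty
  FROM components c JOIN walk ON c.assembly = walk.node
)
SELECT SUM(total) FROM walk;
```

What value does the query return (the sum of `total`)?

Base: (Housing, total=1).
Iteration 1: components of {Housing} -> Nut = 1*4 = 4, Shaft = 1*5 = 5.
Iteration 2: components of {Nut,Shaft} -> Gear = 4*4 = 16.
Iteration 3: no further components; recursion stops.
SUM(total) = 1 + 4 + 5 + 16 = 26.

26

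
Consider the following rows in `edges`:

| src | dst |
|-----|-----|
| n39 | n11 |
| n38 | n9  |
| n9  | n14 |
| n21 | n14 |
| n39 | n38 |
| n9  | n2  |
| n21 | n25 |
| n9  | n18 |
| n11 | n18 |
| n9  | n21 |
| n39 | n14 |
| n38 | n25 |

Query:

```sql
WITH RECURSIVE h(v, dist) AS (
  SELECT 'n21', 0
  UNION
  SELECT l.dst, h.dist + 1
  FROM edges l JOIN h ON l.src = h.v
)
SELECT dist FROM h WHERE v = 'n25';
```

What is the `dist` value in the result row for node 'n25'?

Base: (n21, dist=0).
Iteration 1: edges from {n21} -> (n14, dist=1), (n25, dist=1).
Iteration 2: no outgoing edges from {n14,n25}; recursion stops.

1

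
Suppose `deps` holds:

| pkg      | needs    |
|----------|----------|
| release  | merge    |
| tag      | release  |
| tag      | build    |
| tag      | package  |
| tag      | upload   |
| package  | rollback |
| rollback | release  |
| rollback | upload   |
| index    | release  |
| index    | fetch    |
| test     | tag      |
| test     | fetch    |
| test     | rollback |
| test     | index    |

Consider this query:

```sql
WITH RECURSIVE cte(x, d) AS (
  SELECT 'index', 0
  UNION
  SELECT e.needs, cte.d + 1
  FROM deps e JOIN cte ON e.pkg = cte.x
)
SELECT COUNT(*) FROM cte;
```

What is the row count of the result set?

4

Base: (index, d=0).
Iteration 1: edges from {index} -> (fetch, d=1), (release, d=1).
Iteration 2: edges from {fetch,release} -> (merge, d=2).
Iteration 3: no outgoing edges from {merge}; recursion stops.
Total rows emitted: 4.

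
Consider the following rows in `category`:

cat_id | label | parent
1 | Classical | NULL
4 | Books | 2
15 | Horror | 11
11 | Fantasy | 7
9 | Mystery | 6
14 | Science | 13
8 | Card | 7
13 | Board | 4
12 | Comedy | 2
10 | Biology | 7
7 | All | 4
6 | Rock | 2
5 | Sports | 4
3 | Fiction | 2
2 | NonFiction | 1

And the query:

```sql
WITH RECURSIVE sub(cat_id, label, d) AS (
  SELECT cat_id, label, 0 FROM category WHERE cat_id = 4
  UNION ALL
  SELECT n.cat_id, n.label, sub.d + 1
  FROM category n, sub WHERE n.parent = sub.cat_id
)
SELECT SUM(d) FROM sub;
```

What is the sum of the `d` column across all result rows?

Base: cat_id=4 (Books) at d 0.
Iteration 1: rows with parent in {4} -> Sports (id 5, d 1), All (id 7, d 1), Board (id 13, d 1).
Iteration 2: rows with parent in {5,7,13} -> Card (id 8, d 2), Biology (id 10, d 2), Fantasy (id 11, d 2), Science (id 14, d 2).
Iteration 3: rows with parent in {8,10,11,14} -> Horror (id 15, d 3).
Iteration 4: no rows with parent in {15}; recursion stops.
SUM(d) = 0 + 1 + 1 + 1 + 2 + 2 + 2 + 2 + 3 = 14.

14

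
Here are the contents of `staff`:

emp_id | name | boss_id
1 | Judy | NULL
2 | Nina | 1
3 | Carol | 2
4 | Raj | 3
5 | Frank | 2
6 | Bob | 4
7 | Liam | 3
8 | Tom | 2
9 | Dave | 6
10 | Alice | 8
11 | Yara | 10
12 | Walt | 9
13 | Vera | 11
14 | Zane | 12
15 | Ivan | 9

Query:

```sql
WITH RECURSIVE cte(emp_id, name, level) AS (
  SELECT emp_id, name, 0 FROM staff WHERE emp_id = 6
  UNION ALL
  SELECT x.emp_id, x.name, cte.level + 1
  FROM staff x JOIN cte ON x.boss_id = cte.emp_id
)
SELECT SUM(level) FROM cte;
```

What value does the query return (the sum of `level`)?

Base: emp_id=6 (Bob) at level 0.
Iteration 1: rows with boss_id in {6} -> Dave (id 9, level 1).
Iteration 2: rows with boss_id in {9} -> Walt (id 12, level 2), Ivan (id 15, level 2).
Iteration 3: rows with boss_id in {12,15} -> Zane (id 14, level 3).
Iteration 4: no rows with boss_id in {14}; recursion stops.
SUM(level) = 0 + 1 + 2 + 2 + 3 = 8.

8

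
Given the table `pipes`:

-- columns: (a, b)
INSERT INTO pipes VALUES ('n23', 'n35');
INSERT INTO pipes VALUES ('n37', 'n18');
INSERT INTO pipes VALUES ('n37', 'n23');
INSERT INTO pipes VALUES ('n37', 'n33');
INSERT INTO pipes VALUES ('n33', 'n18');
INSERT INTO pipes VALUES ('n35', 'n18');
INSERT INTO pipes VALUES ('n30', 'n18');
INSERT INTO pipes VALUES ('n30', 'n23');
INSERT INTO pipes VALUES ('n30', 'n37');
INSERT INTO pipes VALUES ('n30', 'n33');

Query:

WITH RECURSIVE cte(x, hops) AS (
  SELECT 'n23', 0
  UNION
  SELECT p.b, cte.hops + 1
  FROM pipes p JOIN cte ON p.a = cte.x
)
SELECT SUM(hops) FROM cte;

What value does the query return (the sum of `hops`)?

Base: (n23, hops=0).
Iteration 1: edges from {n23} -> (n35, hops=1).
Iteration 2: edges from {n35} -> (n18, hops=2).
Iteration 3: no outgoing edges from {n18}; recursion stops.
SUM(hops) = 0 + 1 + 2 = 3.

3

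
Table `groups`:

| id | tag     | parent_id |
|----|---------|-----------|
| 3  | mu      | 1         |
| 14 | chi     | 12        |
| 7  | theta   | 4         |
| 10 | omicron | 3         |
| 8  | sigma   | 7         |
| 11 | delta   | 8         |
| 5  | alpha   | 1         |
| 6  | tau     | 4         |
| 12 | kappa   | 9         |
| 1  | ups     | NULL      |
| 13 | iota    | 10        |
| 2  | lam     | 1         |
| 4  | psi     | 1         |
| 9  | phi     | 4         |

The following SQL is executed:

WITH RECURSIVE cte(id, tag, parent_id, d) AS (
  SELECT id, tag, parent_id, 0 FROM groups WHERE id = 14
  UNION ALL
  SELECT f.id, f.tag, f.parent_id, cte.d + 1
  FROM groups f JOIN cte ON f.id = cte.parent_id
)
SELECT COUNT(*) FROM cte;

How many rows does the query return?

5

Base: id=14 (chi), parent_id=12, d 0.
Iteration 1: join on id=12 -> kappa (id 12, parent_id=9, d 1).
Iteration 2: join on id=9 -> phi (id 9, parent_id=4, d 2).
Iteration 3: join on id=4 -> psi (id 4, parent_id=1, d 3).
Iteration 4: join on id=1 -> ups (id 1, parent_id=NULL, d 4).
Iteration 5: parent_id is NULL; no match; recursion stops.
Total rows emitted: 5.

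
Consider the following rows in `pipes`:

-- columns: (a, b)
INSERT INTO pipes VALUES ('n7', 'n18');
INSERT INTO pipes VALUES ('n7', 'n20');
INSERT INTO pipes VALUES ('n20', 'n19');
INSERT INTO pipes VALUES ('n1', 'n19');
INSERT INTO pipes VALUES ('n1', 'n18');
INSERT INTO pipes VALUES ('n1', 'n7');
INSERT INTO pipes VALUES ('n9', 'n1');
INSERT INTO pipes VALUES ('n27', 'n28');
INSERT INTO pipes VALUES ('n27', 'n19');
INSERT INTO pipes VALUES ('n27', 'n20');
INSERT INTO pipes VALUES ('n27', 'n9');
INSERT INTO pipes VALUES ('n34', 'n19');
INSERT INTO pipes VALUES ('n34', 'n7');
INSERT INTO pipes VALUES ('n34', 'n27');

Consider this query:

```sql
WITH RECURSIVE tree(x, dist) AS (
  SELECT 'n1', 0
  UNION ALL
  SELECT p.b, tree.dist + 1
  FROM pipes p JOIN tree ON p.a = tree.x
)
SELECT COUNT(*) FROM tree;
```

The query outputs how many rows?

7

Base: (n1, dist=0).
Iteration 1: edges from {n1} -> (n18, dist=1), (n19, dist=1), (n7, dist=1).
Iteration 2: edges from {n18,n19,n7} -> (n18, dist=2), (n20, dist=2).
Iteration 3: edges from {n18,n20} -> (n19, dist=3).
Iteration 4: no outgoing edges from {n19}; recursion stops.
Total rows emitted: 7.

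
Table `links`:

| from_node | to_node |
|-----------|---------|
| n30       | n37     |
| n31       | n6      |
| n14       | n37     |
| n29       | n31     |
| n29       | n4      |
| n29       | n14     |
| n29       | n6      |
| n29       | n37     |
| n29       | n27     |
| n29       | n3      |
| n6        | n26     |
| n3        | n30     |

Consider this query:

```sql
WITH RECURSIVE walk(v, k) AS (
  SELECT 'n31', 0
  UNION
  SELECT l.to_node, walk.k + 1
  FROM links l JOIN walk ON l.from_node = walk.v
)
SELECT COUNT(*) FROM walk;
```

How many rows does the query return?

3

Base: (n31, k=0).
Iteration 1: edges from {n31} -> (n6, k=1).
Iteration 2: edges from {n6} -> (n26, k=2).
Iteration 3: no outgoing edges from {n26}; recursion stops.
Total rows emitted: 3.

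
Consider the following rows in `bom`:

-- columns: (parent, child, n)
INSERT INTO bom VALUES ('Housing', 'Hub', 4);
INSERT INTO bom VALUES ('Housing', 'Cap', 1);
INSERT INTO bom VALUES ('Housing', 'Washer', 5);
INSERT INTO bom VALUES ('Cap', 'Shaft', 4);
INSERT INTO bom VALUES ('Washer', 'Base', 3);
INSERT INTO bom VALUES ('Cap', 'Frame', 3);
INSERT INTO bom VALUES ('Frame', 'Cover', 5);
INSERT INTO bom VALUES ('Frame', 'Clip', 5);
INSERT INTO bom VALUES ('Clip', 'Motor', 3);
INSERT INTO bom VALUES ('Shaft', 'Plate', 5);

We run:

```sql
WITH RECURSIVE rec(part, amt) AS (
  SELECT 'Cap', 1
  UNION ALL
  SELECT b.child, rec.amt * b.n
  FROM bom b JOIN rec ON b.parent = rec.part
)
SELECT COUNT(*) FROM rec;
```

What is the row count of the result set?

7

Base: (Cap, amt=1).
Iteration 1: components of {Cap} -> Frame = 1*3 = 3, Shaft = 1*4 = 4.
Iteration 2: components of {Frame,Shaft} -> Clip = 3*5 = 15, Cover = 3*5 = 15, Plate = 4*5 = 20.
Iteration 3: components of {Clip,Cover,Plate} -> Motor = 15*3 = 45.
Iteration 4: no further components; recursion stops.
Total rows emitted: 7.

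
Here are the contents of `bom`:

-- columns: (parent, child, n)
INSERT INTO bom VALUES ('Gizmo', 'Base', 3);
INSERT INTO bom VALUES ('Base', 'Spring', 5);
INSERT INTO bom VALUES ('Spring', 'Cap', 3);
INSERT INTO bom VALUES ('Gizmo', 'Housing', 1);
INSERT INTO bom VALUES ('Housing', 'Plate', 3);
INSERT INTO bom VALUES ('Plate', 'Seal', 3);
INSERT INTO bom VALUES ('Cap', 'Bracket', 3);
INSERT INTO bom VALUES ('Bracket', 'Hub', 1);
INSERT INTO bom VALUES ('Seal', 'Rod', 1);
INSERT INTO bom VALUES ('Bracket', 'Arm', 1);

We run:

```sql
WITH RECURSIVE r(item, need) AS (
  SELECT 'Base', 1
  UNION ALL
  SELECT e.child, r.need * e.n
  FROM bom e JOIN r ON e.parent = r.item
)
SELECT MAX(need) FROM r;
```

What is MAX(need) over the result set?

Base: (Base, need=1).
Iteration 1: components of {Base} -> Spring = 1*5 = 5.
Iteration 2: components of {Spring} -> Cap = 5*3 = 15.
Iteration 3: components of {Cap} -> Bracket = 15*3 = 45.
Iteration 4: components of {Bracket} -> Arm = 45*1 = 45, Hub = 45*1 = 45.
Iteration 5: no further components; recursion stops.
need values: 1, 5, 15, 45, 45, 45; the maximum is 45.

45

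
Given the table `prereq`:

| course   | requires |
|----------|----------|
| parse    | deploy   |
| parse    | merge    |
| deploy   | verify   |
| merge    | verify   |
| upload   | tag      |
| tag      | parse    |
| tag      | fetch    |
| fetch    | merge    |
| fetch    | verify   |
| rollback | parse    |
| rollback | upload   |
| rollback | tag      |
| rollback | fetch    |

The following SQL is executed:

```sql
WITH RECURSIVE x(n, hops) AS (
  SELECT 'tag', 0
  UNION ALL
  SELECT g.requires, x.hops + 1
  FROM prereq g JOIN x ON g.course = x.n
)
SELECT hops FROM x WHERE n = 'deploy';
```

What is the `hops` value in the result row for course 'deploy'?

2

Base: (tag, hops=0).
Iteration 1: edges from {tag} -> (fetch, hops=1), (parse, hops=1).
Iteration 2: edges from {fetch,parse} -> (deploy, hops=2), (merge, hops=2) x2, (verify, hops=2). [UNION ALL keeps all 4 new rows, including repeats]
Iteration 3: edges from {deploy,merge,verify} -> (verify, hops=3) x3. [UNION ALL keeps all 3 new rows, including repeats]
Iteration 4: no outgoing edges from {verify}; recursion stops.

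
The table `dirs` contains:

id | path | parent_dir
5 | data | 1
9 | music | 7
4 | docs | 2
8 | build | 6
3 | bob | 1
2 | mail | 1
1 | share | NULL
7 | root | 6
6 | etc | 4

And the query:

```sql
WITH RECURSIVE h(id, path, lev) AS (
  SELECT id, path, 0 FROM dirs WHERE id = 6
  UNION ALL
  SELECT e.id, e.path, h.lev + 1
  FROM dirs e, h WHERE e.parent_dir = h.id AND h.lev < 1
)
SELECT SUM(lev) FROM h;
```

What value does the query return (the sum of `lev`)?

Base: id=6 (etc) at lev 0.
Iteration 1: rows with parent_dir in {6} -> root (id 7, lev 1), build (id 8, lev 1).
Iteration 2: lev < 1 fails for all current rows; recursion stops.
SUM(lev) = 0 + 1 + 1 = 2.

2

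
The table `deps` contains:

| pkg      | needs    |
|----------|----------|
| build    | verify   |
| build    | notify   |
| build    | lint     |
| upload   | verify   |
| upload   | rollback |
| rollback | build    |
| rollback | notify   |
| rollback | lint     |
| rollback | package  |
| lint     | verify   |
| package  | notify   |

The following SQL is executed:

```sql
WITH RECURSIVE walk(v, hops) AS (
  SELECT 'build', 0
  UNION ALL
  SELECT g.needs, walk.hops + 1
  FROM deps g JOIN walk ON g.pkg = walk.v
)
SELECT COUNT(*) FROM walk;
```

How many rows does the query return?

Base: (build, hops=0).
Iteration 1: edges from {build} -> (lint, hops=1), (notify, hops=1), (verify, hops=1).
Iteration 2: edges from {lint,notify,verify} -> (verify, hops=2).
Iteration 3: no outgoing edges from {verify}; recursion stops.
Total rows emitted: 5.

5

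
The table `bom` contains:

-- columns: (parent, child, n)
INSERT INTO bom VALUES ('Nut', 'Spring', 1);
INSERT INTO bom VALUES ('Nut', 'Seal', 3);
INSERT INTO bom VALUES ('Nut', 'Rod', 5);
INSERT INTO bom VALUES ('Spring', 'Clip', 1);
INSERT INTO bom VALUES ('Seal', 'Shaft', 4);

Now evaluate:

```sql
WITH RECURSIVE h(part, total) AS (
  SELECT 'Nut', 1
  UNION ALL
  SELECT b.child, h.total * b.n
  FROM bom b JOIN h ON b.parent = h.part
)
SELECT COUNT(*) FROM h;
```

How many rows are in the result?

Base: (Nut, total=1).
Iteration 1: components of {Nut} -> Rod = 1*5 = 5, Seal = 1*3 = 3, Spring = 1*1 = 1.
Iteration 2: components of {Rod,Seal,Spring} -> Clip = 1*1 = 1, Shaft = 3*4 = 12.
Iteration 3: no further components; recursion stops.
Total rows emitted: 6.

6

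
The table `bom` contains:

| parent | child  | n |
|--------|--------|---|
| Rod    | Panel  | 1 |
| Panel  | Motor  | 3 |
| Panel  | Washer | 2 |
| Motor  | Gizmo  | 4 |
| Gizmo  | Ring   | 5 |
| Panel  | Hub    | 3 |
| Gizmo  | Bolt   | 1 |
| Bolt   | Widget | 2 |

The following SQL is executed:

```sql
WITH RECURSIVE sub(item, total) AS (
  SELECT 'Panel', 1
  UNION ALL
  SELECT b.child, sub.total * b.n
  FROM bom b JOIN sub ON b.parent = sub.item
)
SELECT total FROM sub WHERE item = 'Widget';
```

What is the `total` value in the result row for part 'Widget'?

24

Base: (Panel, total=1).
Iteration 1: components of {Panel} -> Hub = 1*3 = 3, Motor = 1*3 = 3, Washer = 1*2 = 2.
Iteration 2: components of {Hub,Motor,Washer} -> Gizmo = 3*4 = 12.
Iteration 3: components of {Gizmo} -> Bolt = 12*1 = 12, Ring = 12*5 = 60.
Iteration 4: components of {Bolt,Ring} -> Widget = 12*2 = 24.
Iteration 5: no further components; recursion stops.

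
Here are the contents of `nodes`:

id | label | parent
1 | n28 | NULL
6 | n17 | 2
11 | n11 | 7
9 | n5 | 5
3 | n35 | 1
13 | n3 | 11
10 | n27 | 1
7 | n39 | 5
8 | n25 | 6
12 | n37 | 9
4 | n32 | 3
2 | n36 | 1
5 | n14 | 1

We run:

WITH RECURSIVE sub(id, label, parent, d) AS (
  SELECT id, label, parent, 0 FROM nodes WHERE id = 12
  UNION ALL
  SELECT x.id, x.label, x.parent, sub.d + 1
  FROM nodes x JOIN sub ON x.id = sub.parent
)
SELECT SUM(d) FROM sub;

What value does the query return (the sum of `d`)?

Base: id=12 (n37), parent=9, d 0.
Iteration 1: join on id=9 -> n5 (id 9, parent=5, d 1).
Iteration 2: join on id=5 -> n14 (id 5, parent=1, d 2).
Iteration 3: join on id=1 -> n28 (id 1, parent=NULL, d 3).
Iteration 4: parent is NULL; no match; recursion stops.
SUM(d) = 0 + 1 + 2 + 3 = 6.

6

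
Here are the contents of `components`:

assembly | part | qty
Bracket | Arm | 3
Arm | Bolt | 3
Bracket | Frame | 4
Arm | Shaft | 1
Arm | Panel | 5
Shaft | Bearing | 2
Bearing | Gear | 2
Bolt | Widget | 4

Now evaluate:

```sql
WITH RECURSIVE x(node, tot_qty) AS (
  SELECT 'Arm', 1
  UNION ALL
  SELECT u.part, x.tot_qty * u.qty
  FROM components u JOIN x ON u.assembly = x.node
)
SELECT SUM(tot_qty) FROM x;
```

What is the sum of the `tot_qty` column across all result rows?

28

Base: (Arm, tot_qty=1).
Iteration 1: components of {Arm} -> Bolt = 1*3 = 3, Panel = 1*5 = 5, Shaft = 1*1 = 1.
Iteration 2: components of {Bolt,Panel,Shaft} -> Bearing = 1*2 = 2, Widget = 3*4 = 12.
Iteration 3: components of {Bearing,Widget} -> Gear = 2*2 = 4.
Iteration 4: no further components; recursion stops.
SUM(tot_qty) = 1 + 3 + 1 + 5 + 12 + 2 + 4 = 28.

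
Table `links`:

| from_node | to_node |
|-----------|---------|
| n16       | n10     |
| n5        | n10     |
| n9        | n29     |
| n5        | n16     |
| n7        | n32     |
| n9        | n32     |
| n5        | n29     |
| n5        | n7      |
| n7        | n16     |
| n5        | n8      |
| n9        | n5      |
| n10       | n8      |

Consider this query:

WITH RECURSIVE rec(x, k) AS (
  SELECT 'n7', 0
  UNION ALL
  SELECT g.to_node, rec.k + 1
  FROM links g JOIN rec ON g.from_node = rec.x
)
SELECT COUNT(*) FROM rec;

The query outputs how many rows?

5

Base: (n7, k=0).
Iteration 1: edges from {n7} -> (n16, k=1), (n32, k=1).
Iteration 2: edges from {n16,n32} -> (n10, k=2).
Iteration 3: edges from {n10} -> (n8, k=3).
Iteration 4: no outgoing edges from {n8}; recursion stops.
Total rows emitted: 5.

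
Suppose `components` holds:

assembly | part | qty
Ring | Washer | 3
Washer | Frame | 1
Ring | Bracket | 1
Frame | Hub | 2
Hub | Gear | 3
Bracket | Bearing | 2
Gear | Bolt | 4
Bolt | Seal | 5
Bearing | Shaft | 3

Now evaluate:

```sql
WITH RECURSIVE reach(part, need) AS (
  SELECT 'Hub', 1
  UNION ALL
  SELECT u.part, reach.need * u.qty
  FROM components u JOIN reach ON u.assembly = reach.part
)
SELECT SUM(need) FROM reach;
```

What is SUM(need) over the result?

Base: (Hub, need=1).
Iteration 1: components of {Hub} -> Gear = 1*3 = 3.
Iteration 2: components of {Gear} -> Bolt = 3*4 = 12.
Iteration 3: components of {Bolt} -> Seal = 12*5 = 60.
Iteration 4: no further components; recursion stops.
SUM(need) = 1 + 3 + 12 + 60 = 76.

76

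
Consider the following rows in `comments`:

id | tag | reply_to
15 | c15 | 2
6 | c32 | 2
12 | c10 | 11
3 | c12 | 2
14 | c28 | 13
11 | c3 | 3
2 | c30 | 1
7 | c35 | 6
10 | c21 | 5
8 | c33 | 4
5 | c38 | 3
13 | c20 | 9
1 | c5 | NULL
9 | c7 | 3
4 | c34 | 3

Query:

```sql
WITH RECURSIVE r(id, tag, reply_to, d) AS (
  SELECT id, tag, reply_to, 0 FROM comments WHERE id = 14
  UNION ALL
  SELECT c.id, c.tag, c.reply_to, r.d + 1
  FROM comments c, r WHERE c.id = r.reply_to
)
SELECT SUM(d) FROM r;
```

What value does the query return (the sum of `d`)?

Base: id=14 (c28), reply_to=13, d 0.
Iteration 1: join on id=13 -> c20 (id 13, reply_to=9, d 1).
Iteration 2: join on id=9 -> c7 (id 9, reply_to=3, d 2).
Iteration 3: join on id=3 -> c12 (id 3, reply_to=2, d 3).
Iteration 4: join on id=2 -> c30 (id 2, reply_to=1, d 4).
Iteration 5: join on id=1 -> c5 (id 1, reply_to=NULL, d 5).
Iteration 6: reply_to is NULL; no match; recursion stops.
SUM(d) = 0 + 1 + 2 + 3 + 4 + 5 = 15.

15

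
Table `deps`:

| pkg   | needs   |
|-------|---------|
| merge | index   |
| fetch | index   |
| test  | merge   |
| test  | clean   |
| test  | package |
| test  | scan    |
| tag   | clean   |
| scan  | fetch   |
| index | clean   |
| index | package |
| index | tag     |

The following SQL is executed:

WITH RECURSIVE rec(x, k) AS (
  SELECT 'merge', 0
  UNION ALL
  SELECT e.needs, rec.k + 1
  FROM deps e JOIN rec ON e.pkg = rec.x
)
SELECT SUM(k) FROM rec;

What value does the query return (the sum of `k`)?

Base: (merge, k=0).
Iteration 1: edges from {merge} -> (index, k=1).
Iteration 2: edges from {index} -> (clean, k=2), (package, k=2), (tag, k=2).
Iteration 3: edges from {clean,package,tag} -> (clean, k=3).
Iteration 4: no outgoing edges from {clean}; recursion stops.
SUM(k) = 0 + 1 + 2 + 2 + 2 + 3 = 10.

10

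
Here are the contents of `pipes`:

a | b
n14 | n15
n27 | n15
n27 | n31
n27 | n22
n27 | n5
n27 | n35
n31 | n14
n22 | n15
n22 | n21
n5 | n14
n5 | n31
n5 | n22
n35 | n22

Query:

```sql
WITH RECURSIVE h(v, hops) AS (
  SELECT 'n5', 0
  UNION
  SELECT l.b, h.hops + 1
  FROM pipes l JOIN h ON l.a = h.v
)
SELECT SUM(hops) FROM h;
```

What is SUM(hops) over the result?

Base: (n5, hops=0).
Iteration 1: edges from {n5} -> (n14, hops=1), (n22, hops=1), (n31, hops=1).
Iteration 2: edges from {n14,n22,n31} -> (n14, hops=2), (n15, hops=2), (n21, hops=2). [UNION drops 1 duplicate row(s)]
Iteration 3: edges from {n14,n15,n21} -> (n15, hops=3).
Iteration 4: no outgoing edges from {n15}; recursion stops.
SUM(hops) = 0 + 1 + 1 + 1 + 2 + 2 + 2 + 3 = 12.

12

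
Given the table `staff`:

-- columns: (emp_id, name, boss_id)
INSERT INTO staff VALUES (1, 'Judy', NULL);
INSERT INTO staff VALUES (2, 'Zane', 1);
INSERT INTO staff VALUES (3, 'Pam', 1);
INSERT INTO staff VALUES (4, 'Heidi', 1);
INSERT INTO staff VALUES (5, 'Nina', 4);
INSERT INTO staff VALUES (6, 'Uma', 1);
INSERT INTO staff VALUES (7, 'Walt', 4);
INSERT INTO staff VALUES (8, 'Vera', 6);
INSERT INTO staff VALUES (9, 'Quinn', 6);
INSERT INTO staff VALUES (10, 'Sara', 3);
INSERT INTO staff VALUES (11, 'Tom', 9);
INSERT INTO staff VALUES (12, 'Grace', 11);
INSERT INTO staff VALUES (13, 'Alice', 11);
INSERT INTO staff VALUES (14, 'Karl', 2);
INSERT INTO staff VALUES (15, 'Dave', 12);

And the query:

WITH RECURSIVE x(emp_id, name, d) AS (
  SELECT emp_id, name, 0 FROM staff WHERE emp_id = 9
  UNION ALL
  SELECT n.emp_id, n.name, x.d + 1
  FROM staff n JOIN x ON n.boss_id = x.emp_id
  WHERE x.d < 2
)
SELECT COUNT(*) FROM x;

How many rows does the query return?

Base: emp_id=9 (Quinn) at d 0.
Iteration 1: rows with boss_id in {9} -> Tom (id 11, d 1).
Iteration 2: rows with boss_id in {11} -> Grace (id 12, d 2), Alice (id 13, d 2).
Iteration 3: d < 2 fails for all current rows; recursion stops.
Total rows emitted: 4.

4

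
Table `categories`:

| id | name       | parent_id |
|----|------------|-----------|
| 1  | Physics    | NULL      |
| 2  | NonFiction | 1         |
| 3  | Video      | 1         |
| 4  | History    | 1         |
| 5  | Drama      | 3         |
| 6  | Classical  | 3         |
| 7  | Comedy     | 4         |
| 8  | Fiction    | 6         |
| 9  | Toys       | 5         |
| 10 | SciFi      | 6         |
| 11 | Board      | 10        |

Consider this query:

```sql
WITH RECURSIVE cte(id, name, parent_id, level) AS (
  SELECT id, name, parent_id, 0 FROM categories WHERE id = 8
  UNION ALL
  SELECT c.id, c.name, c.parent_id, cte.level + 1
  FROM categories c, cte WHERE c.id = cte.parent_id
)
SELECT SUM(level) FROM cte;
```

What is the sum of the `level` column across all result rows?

Base: id=8 (Fiction), parent_id=6, level 0.
Iteration 1: join on id=6 -> Classical (id 6, parent_id=3, level 1).
Iteration 2: join on id=3 -> Video (id 3, parent_id=1, level 2).
Iteration 3: join on id=1 -> Physics (id 1, parent_id=NULL, level 3).
Iteration 4: parent_id is NULL; no match; recursion stops.
SUM(level) = 0 + 1 + 2 + 3 = 6.

6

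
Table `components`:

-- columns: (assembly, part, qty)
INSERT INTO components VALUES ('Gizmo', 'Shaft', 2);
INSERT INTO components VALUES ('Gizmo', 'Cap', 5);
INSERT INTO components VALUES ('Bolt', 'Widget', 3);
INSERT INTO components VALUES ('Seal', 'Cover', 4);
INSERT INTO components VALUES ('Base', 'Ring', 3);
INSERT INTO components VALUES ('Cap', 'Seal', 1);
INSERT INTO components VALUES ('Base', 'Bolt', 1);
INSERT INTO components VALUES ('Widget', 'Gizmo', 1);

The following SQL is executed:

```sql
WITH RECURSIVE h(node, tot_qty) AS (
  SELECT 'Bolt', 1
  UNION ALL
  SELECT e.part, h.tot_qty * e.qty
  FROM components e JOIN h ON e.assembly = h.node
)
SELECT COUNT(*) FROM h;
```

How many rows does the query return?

7

Base: (Bolt, tot_qty=1).
Iteration 1: components of {Bolt} -> Widget = 1*3 = 3.
Iteration 2: components of {Widget} -> Gizmo = 3*1 = 3.
Iteration 3: components of {Gizmo} -> Cap = 3*5 = 15, Shaft = 3*2 = 6.
Iteration 4: components of {Cap,Shaft} -> Seal = 15*1 = 15.
Iteration 5: components of {Seal} -> Cover = 15*4 = 60.
Iteration 6: no further components; recursion stops.
Total rows emitted: 7.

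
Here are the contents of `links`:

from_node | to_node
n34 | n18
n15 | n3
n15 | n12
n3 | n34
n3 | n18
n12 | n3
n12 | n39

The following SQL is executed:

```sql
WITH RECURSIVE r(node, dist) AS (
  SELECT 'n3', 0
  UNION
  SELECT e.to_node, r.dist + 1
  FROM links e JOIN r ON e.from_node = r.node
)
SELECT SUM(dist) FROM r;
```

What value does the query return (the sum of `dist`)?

Base: (n3, dist=0).
Iteration 1: edges from {n3} -> (n18, dist=1), (n34, dist=1).
Iteration 2: edges from {n18,n34} -> (n18, dist=2).
Iteration 3: no outgoing edges from {n18}; recursion stops.
SUM(dist) = 0 + 1 + 1 + 2 = 4.

4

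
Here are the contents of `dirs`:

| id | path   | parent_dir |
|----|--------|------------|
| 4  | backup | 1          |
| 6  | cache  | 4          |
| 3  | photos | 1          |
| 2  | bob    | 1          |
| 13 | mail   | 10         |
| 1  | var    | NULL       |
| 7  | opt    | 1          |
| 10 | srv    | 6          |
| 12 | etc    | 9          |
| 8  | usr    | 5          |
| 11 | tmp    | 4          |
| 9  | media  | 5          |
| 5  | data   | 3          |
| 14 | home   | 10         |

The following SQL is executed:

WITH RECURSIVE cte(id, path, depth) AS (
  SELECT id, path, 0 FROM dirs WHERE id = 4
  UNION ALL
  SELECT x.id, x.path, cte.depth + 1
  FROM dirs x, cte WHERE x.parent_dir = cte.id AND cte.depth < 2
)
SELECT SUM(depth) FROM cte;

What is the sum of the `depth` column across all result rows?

Base: id=4 (backup) at depth 0.
Iteration 1: rows with parent_dir in {4} -> cache (id 6, depth 1), tmp (id 11, depth 1).
Iteration 2: rows with parent_dir in {6,11} -> srv (id 10, depth 2).
Iteration 3: depth < 2 fails for all current rows; recursion stops.
SUM(depth) = 0 + 1 + 1 + 2 = 4.

4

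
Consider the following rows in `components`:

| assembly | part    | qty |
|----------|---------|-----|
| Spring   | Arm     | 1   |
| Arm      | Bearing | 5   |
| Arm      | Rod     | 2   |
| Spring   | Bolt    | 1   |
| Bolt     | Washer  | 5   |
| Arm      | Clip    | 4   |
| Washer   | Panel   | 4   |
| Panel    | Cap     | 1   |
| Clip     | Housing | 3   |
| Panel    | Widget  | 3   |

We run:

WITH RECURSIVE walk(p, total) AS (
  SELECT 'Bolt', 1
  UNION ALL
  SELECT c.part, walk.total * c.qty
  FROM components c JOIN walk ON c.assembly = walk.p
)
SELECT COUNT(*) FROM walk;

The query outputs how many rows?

Base: (Bolt, total=1).
Iteration 1: components of {Bolt} -> Washer = 1*5 = 5.
Iteration 2: components of {Washer} -> Panel = 5*4 = 20.
Iteration 3: components of {Panel} -> Cap = 20*1 = 20, Widget = 20*3 = 60.
Iteration 4: no further components; recursion stops.
Total rows emitted: 5.

5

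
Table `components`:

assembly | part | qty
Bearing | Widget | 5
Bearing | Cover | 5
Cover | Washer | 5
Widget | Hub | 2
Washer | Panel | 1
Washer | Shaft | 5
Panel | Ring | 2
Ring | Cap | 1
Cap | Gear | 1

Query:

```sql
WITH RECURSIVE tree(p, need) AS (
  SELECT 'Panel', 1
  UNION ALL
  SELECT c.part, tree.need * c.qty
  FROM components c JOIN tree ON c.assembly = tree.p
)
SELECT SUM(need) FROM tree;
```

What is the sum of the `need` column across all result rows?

7

Base: (Panel, need=1).
Iteration 1: components of {Panel} -> Ring = 1*2 = 2.
Iteration 2: components of {Ring} -> Cap = 2*1 = 2.
Iteration 3: components of {Cap} -> Gear = 2*1 = 2.
Iteration 4: no further components; recursion stops.
SUM(need) = 1 + 2 + 2 + 2 = 7.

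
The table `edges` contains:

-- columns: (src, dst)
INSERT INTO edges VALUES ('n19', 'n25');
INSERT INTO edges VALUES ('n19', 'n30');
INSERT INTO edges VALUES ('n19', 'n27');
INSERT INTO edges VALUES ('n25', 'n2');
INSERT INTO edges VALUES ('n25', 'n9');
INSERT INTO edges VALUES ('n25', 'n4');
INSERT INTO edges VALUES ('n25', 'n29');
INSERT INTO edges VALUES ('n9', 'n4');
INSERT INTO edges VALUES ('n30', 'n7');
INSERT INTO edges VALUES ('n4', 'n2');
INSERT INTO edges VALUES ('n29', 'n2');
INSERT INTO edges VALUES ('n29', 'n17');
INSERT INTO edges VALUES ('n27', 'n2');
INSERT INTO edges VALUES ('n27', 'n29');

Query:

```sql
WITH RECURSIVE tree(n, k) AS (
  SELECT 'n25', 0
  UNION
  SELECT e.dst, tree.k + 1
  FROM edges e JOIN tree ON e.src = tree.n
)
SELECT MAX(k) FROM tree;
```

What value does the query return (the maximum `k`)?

3

Base: (n25, k=0).
Iteration 1: edges from {n25} -> (n2, k=1), (n29, k=1), (n4, k=1), (n9, k=1).
Iteration 2: edges from {n2,n29,n4,n9} -> (n17, k=2), (n2, k=2), (n4, k=2). [UNION drops 1 duplicate row(s)]
Iteration 3: edges from {n17,n2,n4} -> (n2, k=3).
Iteration 4: no outgoing edges from {n2}; recursion stops.
k values: 0, 1, 1, 1, 1, 2, 2, 2, 3; the maximum is 3.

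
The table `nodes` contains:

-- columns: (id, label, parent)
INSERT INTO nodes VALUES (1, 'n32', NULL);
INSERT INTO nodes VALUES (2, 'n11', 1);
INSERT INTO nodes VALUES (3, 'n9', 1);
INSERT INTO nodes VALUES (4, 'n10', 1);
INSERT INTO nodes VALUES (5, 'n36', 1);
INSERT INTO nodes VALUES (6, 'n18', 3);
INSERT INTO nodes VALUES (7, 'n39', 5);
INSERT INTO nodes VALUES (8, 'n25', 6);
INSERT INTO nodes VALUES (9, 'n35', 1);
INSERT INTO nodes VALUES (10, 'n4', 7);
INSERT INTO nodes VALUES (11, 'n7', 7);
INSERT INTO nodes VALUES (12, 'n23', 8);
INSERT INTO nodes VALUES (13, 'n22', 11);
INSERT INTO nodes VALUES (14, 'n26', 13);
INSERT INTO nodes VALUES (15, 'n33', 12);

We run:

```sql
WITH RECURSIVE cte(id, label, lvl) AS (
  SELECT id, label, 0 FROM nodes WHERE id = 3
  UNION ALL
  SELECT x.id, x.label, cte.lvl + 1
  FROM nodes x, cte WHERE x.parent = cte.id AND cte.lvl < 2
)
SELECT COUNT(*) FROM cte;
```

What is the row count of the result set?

3

Base: id=3 (n9) at lvl 0.
Iteration 1: rows with parent in {3} -> n18 (id 6, lvl 1).
Iteration 2: rows with parent in {6} -> n25 (id 8, lvl 2).
Iteration 3: lvl < 2 fails for all current rows; recursion stops.
Total rows emitted: 3.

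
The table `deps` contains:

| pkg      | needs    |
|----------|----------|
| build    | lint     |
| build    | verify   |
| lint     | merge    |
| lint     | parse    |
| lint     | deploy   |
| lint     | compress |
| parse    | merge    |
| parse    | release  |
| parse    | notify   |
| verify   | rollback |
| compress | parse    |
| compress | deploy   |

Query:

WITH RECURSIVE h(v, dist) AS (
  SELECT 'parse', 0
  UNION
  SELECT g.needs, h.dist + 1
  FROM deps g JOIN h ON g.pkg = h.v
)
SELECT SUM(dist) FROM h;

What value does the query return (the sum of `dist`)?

3

Base: (parse, dist=0).
Iteration 1: edges from {parse} -> (merge, dist=1), (notify, dist=1), (release, dist=1).
Iteration 2: no outgoing edges from {merge,notify,release}; recursion stops.
SUM(dist) = 0 + 1 + 1 + 1 = 3.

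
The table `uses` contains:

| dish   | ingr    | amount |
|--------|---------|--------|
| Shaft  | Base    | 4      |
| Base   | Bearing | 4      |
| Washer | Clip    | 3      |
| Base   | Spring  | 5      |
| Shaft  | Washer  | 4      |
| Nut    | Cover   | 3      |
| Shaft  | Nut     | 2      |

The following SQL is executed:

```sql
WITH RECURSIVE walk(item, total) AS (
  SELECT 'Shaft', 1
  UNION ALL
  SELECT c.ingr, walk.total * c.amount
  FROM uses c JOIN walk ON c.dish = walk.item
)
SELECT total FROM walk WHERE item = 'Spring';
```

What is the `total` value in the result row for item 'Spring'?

Base: (Shaft, total=1).
Iteration 1: components of {Shaft} -> Base = 1*4 = 4, Nut = 1*2 = 2, Washer = 1*4 = 4.
Iteration 2: components of {Base,Nut,Washer} -> Bearing = 4*4 = 16, Clip = 4*3 = 12, Cover = 2*3 = 6, Spring = 4*5 = 20.
Iteration 3: no further components; recursion stops.

20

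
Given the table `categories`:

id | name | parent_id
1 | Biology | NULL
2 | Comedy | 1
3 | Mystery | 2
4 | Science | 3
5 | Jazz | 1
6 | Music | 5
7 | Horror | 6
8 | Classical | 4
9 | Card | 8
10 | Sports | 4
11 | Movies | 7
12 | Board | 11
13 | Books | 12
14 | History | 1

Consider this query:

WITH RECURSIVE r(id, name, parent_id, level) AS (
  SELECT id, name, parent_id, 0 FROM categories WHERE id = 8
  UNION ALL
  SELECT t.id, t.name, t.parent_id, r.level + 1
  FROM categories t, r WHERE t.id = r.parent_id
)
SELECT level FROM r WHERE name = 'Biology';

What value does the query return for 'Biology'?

Base: id=8 (Classical), parent_id=4, level 0.
Iteration 1: join on id=4 -> Science (id 4, parent_id=3, level 1).
Iteration 2: join on id=3 -> Mystery (id 3, parent_id=2, level 2).
Iteration 3: join on id=2 -> Comedy (id 2, parent_id=1, level 3).
Iteration 4: join on id=1 -> Biology (id 1, parent_id=NULL, level 4).
Iteration 5: parent_id is NULL; no match; recursion stops.

4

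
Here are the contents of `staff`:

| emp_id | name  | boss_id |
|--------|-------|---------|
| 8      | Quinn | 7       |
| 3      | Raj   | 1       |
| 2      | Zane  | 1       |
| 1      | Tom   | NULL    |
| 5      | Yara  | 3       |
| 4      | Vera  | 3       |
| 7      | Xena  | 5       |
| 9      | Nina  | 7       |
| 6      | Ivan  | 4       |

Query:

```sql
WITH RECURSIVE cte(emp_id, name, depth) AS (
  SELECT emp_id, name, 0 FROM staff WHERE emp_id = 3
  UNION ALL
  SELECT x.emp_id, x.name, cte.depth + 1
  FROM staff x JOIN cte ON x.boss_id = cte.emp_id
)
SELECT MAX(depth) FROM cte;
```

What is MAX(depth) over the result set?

3

Base: emp_id=3 (Raj) at depth 0.
Iteration 1: rows with boss_id in {3} -> Vera (id 4, depth 1), Yara (id 5, depth 1).
Iteration 2: rows with boss_id in {4,5} -> Ivan (id 6, depth 2), Xena (id 7, depth 2).
Iteration 3: rows with boss_id in {6,7} -> Quinn (id 8, depth 3), Nina (id 9, depth 3).
Iteration 4: no rows with boss_id in {8,9}; recursion stops.
depth values: 0, 1, 1, 2, 2, 3, 3; the maximum is 3.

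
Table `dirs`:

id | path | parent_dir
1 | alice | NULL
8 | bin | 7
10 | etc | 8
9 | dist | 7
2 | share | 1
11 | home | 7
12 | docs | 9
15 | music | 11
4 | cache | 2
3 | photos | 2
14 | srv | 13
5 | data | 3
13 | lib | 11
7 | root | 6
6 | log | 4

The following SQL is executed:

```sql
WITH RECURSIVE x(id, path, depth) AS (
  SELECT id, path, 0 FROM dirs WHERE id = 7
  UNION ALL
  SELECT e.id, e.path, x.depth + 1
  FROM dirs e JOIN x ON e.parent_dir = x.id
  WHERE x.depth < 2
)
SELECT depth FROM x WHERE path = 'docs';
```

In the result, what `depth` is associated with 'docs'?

2

Base: id=7 (root) at depth 0.
Iteration 1: rows with parent_dir in {7} -> bin (id 8, depth 1), dist (id 9, depth 1), home (id 11, depth 1).
Iteration 2: rows with parent_dir in {8,9,11} -> etc (id 10, depth 2), docs (id 12, depth 2), lib (id 13, depth 2), music (id 15, depth 2).
Iteration 3: depth < 2 fails for all current rows; recursion stops.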